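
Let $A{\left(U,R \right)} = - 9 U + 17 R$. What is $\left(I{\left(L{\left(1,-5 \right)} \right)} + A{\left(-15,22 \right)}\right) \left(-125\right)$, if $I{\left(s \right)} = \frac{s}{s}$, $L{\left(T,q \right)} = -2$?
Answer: $-63750$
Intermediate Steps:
$I{\left(s \right)} = 1$
$\left(I{\left(L{\left(1,-5 \right)} \right)} + A{\left(-15,22 \right)}\right) \left(-125\right) = \left(1 + \left(\left(-9\right) \left(-15\right) + 17 \cdot 22\right)\right) \left(-125\right) = \left(1 + \left(135 + 374\right)\right) \left(-125\right) = \left(1 + 509\right) \left(-125\right) = 510 \left(-125\right) = -63750$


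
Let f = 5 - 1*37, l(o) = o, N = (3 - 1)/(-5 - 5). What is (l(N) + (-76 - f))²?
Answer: 48841/25 ≈ 1953.6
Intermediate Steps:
N = -⅕ (N = 2/(-10) = 2*(-⅒) = -⅕ ≈ -0.20000)
f = -32 (f = 5 - 37 = -32)
(l(N) + (-76 - f))² = (-⅕ + (-76 - 1*(-32)))² = (-⅕ + (-76 + 32))² = (-⅕ - 44)² = (-221/5)² = 48841/25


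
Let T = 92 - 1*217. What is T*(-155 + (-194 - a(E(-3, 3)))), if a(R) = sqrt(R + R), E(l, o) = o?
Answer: 43625 + 125*sqrt(6) ≈ 43931.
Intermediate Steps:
T = -125 (T = 92 - 217 = -125)
a(R) = sqrt(2)*sqrt(R) (a(R) = sqrt(2*R) = sqrt(2)*sqrt(R))
T*(-155 + (-194 - a(E(-3, 3)))) = -125*(-155 + (-194 - sqrt(2)*sqrt(3))) = -125*(-155 + (-194 - sqrt(6))) = -125*(-349 - sqrt(6)) = 43625 + 125*sqrt(6)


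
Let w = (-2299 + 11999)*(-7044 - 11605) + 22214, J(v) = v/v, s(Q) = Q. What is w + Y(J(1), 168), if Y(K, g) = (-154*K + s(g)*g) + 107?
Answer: -180844909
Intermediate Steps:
J(v) = 1
Y(K, g) = 107 + g**2 - 154*K (Y(K, g) = (-154*K + g*g) + 107 = (-154*K + g**2) + 107 = (g**2 - 154*K) + 107 = 107 + g**2 - 154*K)
w = -180873086 (w = 9700*(-18649) + 22214 = -180895300 + 22214 = -180873086)
w + Y(J(1), 168) = -180873086 + (107 + 168**2 - 154*1) = -180873086 + (107 + 28224 - 154) = -180873086 + 28177 = -180844909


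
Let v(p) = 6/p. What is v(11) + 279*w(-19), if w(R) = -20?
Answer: -61374/11 ≈ -5579.5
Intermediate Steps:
v(11) + 279*w(-19) = 6/11 + 279*(-20) = 6*(1/11) - 5580 = 6/11 - 5580 = -61374/11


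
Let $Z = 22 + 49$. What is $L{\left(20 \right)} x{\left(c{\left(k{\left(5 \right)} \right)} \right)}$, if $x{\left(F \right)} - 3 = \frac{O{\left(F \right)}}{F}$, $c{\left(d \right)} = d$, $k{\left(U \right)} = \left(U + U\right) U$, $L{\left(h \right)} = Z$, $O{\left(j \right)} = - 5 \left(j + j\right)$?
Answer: $-497$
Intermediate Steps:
$O{\left(j \right)} = - 10 j$ ($O{\left(j \right)} = - 5 \cdot 2 j = - 10 j$)
$Z = 71$
$L{\left(h \right)} = 71$
$k{\left(U \right)} = 2 U^{2}$ ($k{\left(U \right)} = 2 U U = 2 U^{2}$)
$x{\left(F \right)} = -7$ ($x{\left(F \right)} = 3 + \frac{\left(-10\right) F}{F} = 3 - 10 = -7$)
$L{\left(20 \right)} x{\left(c{\left(k{\left(5 \right)} \right)} \right)} = 71 \left(-7\right) = -497$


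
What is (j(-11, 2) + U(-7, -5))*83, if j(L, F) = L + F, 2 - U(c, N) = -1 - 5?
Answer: -83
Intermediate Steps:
U(c, N) = 8 (U(c, N) = 2 - (-1 - 5) = 2 - 1*(-6) = 2 + 6 = 8)
j(L, F) = F + L
(j(-11, 2) + U(-7, -5))*83 = ((2 - 11) + 8)*83 = (-9 + 8)*83 = -1*83 = -83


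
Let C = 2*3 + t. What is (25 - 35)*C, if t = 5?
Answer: -110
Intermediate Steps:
C = 11 (C = 2*3 + 5 = 6 + 5 = 11)
(25 - 35)*C = (25 - 35)*11 = -10*11 = -110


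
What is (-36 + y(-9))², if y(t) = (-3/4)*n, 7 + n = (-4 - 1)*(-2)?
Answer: 23409/16 ≈ 1463.1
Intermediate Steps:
n = 3 (n = -7 + (-4 - 1)*(-2) = -7 - 5*(-2) = -7 + 10 = 3)
y(t) = -9/4 (y(t) = -3/4*3 = -3*¼*3 = -¾*3 = -9/4)
(-36 + y(-9))² = (-36 - 9/4)² = (-153/4)² = 23409/16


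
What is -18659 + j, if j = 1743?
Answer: -16916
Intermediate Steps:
-18659 + j = -18659 + 1743 = -16916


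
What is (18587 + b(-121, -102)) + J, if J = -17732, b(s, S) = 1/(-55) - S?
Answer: 52634/55 ≈ 956.98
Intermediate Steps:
b(s, S) = -1/55 - S
(18587 + b(-121, -102)) + J = (18587 + (-1/55 - 1*(-102))) - 17732 = (18587 + (-1/55 + 102)) - 17732 = (18587 + 5609/55) - 17732 = 1027894/55 - 17732 = 52634/55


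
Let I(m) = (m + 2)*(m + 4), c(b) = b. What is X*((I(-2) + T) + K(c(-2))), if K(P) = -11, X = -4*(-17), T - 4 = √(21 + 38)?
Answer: -476 + 68*√59 ≈ 46.318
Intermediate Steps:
T = 4 + √59 (T = 4 + √(21 + 38) = 4 + √59 ≈ 11.681)
I(m) = (2 + m)*(4 + m)
X = 68
X*((I(-2) + T) + K(c(-2))) = 68*(((8 + (-2)² + 6*(-2)) + (4 + √59)) - 11) = 68*(((8 + 4 - 12) + (4 + √59)) - 11) = 68*((0 + (4 + √59)) - 11) = 68*((4 + √59) - 11) = 68*(-7 + √59) = -476 + 68*√59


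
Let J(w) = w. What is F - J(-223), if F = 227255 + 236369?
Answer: 463847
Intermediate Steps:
F = 463624
F - J(-223) = 463624 - 1*(-223) = 463624 + 223 = 463847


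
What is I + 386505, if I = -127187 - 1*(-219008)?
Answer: 478326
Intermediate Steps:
I = 91821 (I = -127187 + 219008 = 91821)
I + 386505 = 91821 + 386505 = 478326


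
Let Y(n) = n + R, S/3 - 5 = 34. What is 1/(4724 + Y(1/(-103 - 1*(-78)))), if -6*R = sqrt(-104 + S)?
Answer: 106289100/502105448711 + 3750*sqrt(13)/502105448711 ≈ 0.00021171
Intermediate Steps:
S = 117 (S = 15 + 3*34 = 15 + 102 = 117)
R = -sqrt(13)/6 (R = -sqrt(-104 + 117)/6 = -sqrt(13)/6 ≈ -0.60093)
Y(n) = n - sqrt(13)/6
1/(4724 + Y(1/(-103 - 1*(-78)))) = 1/(4724 + (1/(-103 - 1*(-78)) - sqrt(13)/6)) = 1/(4724 + (1/(-103 + 78) - sqrt(13)/6)) = 1/(4724 + (1/(-25) - sqrt(13)/6)) = 1/(4724 + (-1/25 - sqrt(13)/6)) = 1/(118099/25 - sqrt(13)/6)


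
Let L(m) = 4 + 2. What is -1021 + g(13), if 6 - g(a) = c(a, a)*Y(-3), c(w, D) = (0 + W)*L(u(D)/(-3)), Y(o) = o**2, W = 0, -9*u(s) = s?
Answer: -1015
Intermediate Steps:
u(s) = -s/9
L(m) = 6
c(w, D) = 0 (c(w, D) = (0 + 0)*6 = 0*6 = 0)
g(a) = 6 (g(a) = 6 - 0*(-3)**2 = 6 - 0*9 = 6 - 1*0 = 6 + 0 = 6)
-1021 + g(13) = -1021 + 6 = -1015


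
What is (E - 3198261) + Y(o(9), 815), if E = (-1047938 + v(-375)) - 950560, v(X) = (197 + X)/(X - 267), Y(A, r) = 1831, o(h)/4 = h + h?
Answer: -1667571799/321 ≈ -5.1949e+6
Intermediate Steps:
o(h) = 8*h (o(h) = 4*(h + h) = 4*(2*h) = 8*h)
v(X) = (197 + X)/(-267 + X)
E = -641517769/321 (E = (-1047938 + (197 - 375)/(-267 - 375)) - 950560 = (-1047938 - 178/(-642)) - 950560 = (-1047938 - 1/642*(-178)) - 950560 = (-1047938 + 89/321) - 950560 = -336388009/321 - 950560 = -641517769/321 ≈ -1.9985e+6)
(E - 3198261) + Y(o(9), 815) = (-641517769/321 - 3198261) + 1831 = -1668159550/321 + 1831 = -1667571799/321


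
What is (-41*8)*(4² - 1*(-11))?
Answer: -8856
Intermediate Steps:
(-41*8)*(4² - 1*(-11)) = -328*(16 + 11) = -328*27 = -8856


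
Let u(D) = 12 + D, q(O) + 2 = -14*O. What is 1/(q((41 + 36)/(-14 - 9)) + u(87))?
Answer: 23/3309 ≈ 0.0069507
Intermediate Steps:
q(O) = -2 - 14*O
1/(q((41 + 36)/(-14 - 9)) + u(87)) = 1/((-2 - 14*(41 + 36)/(-14 - 9)) + (12 + 87)) = 1/((-2 - 1078/(-23)) + 99) = 1/((-2 - 1078*(-1)/23) + 99) = 1/((-2 - 14*(-77/23)) + 99) = 1/((-2 + 1078/23) + 99) = 1/(1032/23 + 99) = 1/(3309/23) = 23/3309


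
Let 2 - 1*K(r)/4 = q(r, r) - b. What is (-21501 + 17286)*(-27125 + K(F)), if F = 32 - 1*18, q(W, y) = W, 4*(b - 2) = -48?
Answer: 114702795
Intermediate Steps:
b = -10 (b = 2 + (1/4)*(-48) = 2 - 12 = -10)
F = 14 (F = 32 - 18 = 14)
K(r) = -32 - 4*r (K(r) = 8 - 4*(r - 1*(-10)) = 8 - 4*(r + 10) = 8 - 4*(10 + r) = 8 + (-40 - 4*r) = -32 - 4*r)
(-21501 + 17286)*(-27125 + K(F)) = (-21501 + 17286)*(-27125 + (-32 - 4*14)) = -4215*(-27125 + (-32 - 56)) = -4215*(-27125 - 88) = -4215*(-27213) = 114702795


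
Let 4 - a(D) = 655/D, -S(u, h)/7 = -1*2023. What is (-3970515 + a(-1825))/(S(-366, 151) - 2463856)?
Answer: 1449236384/894138675 ≈ 1.6208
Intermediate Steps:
S(u, h) = 14161 (S(u, h) = -(-7)*2023 = -7*(-2023) = 14161)
a(D) = 4 - 655/D
(-3970515 + a(-1825))/(S(-366, 151) - 2463856) = (-3970515 + (4 - 655/(-1825)))/(14161 - 2463856) = (-3970515 + (4 - 655*(-1/1825)))/(-2449695) = (-3970515 + (4 + 131/365))*(-1/2449695) = (-3970515 + 1591/365)*(-1/2449695) = -1449236384/365*(-1/2449695) = 1449236384/894138675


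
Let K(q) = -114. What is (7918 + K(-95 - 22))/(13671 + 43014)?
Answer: 7804/56685 ≈ 0.13767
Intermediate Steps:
(7918 + K(-95 - 22))/(13671 + 43014) = (7918 - 114)/(13671 + 43014) = 7804/56685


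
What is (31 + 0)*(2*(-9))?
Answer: -558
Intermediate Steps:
(31 + 0)*(2*(-9)) = 31*(-18) = -558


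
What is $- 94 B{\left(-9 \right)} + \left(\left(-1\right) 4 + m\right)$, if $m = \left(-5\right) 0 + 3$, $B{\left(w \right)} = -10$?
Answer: $939$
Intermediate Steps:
$m = 3$ ($m = 0 + 3 = 3$)
$- 94 B{\left(-9 \right)} + \left(\left(-1\right) 4 + m\right) = \left(-94\right) \left(-10\right) + \left(\left(-1\right) 4 + 3\right) = 940 + \left(-4 + 3\right) = 940 - 1 = 939$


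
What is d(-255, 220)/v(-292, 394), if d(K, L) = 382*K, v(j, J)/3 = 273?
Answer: -32470/273 ≈ -118.94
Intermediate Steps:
v(j, J) = 819 (v(j, J) = 3*273 = 819)
d(-255, 220)/v(-292, 394) = (382*(-255))/819 = -97410*1/819 = -32470/273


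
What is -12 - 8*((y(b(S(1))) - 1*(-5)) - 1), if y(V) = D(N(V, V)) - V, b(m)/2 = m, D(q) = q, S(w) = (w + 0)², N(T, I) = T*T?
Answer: -60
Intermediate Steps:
N(T, I) = T²
S(w) = w²
b(m) = 2*m
y(V) = V² - V
-12 - 8*((y(b(S(1))) - 1*(-5)) - 1) = -12 - 8*(((2*1²)*(-1 + 2*1²) - 1*(-5)) - 1) = -12 - 8*(((2*1)*(-1 + 2*1) + 5) - 1) = -12 - 8*((2*(-1 + 2) + 5) - 1) = -12 - 8*((2*1 + 5) - 1) = -12 - 8*((2 + 5) - 1) = -12 - 8*(7 - 1) = -12 - 8*6 = -12 - 48 = -60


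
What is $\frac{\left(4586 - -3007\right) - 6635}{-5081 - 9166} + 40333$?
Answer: $\frac{574623293}{14247} \approx 40333.0$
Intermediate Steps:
$\frac{\left(4586 - -3007\right) - 6635}{-5081 - 9166} + 40333 = \frac{\left(4586 + 3007\right) - 6635}{-14247} + 40333 = \left(7593 - 6635\right) \left(- \frac{1}{14247}\right) + 40333 = 958 \left(- \frac{1}{14247}\right) + 40333 = - \frac{958}{14247} + 40333 = \frac{574623293}{14247}$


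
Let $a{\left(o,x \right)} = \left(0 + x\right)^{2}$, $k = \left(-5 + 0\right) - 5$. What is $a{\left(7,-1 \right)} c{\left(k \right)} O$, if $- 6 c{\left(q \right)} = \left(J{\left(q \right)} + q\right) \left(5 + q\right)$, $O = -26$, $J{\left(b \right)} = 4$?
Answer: $130$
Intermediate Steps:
$k = -10$ ($k = -5 - 5 = -10$)
$a{\left(o,x \right)} = x^{2}$
$c{\left(q \right)} = - \frac{\left(4 + q\right) \left(5 + q\right)}{6}$
$a{\left(7,-1 \right)} c{\left(k \right)} O = \left(-1\right)^{2} \left(- \frac{10}{3} - -15 - \frac{\left(-10\right)^{2}}{6}\right) \left(-26\right) = 1 \left(- \frac{10}{3} + 15 - \frac{50}{3}\right) \left(-26\right) = 1 \left(-5\right) \left(-26\right) = \left(-5\right) \left(-26\right) = 130$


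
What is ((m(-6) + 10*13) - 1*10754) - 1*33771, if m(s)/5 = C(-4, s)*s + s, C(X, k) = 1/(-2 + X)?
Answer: -44420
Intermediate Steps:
m(s) = 25*s/6 (m(s) = 5*(s/(-2 - 4) + s) = 5*(s/(-6) + s) = 5*(-s/6 + s) = 5*(5*s/6) = 25*s/6)
((m(-6) + 10*13) - 1*10754) - 1*33771 = (((25/6)*(-6) + 10*13) - 1*10754) - 1*33771 = ((-25 + 130) - 10754) - 33771 = (105 - 10754) - 33771 = -10649 - 33771 = -44420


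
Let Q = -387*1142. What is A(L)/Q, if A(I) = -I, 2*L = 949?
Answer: 949/883908 ≈ 0.0010736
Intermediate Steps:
L = 949/2 (L = (½)*949 = 949/2 ≈ 474.50)
Q = -441954
A(L)/Q = -1*949/2/(-441954) = -949/2*(-1/441954) = 949/883908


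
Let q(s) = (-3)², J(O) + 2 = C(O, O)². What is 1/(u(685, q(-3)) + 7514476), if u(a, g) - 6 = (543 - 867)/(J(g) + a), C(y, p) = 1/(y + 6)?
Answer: 38419/288698865733 ≈ 1.3308e-7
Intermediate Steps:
C(y, p) = 1/(6 + y)
J(O) = -2 + (6 + O)⁻² (J(O) = -2 + (1/(6 + O))² = -2 + (6 + O)⁻²)
q(s) = 9
u(a, g) = 6 - 324/(-2 + a + (6 + g)⁻²) (u(a, g) = 6 + (543 - 867)/((-2 + (6 + g)⁻²) + a) = 6 - 324/(-2 + a + (6 + g)⁻²))
1/(u(685, q(-3)) + 7514476) = 1/(6*(1 - 2*(6 + 9)² + (6 + 9)²*(-54 + 685))/(1 - 2*(6 + 9)² + 685*(6 + 9)²) + 7514476) = 1/(6*(1 - 2*15² + 15²*631)/(1 - 2*15² + 685*15²) + 7514476) = 1/(6*(1 - 2*225 + 225*631)/(1 - 2*225 + 685*225) + 7514476) = 1/(6*(1 - 450 + 141975)/(1 - 450 + 154125) + 7514476) = 1/(6*141526/153676 + 7514476) = 1/(6*(1/153676)*141526 + 7514476) = 1/(212289/38419 + 7514476) = 1/(288698865733/38419) = 38419/288698865733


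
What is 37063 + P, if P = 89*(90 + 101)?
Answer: 54062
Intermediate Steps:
P = 16999 (P = 89*191 = 16999)
37063 + P = 37063 + 16999 = 54062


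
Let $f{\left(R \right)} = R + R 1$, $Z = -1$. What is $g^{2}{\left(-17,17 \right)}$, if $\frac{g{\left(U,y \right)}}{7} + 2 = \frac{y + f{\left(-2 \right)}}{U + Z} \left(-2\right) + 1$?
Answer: $\frac{784}{81} \approx 9.679$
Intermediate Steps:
$f{\left(R \right)} = 2 R$ ($f{\left(R \right)} = R + R = 2 R$)
$g{\left(U,y \right)} = -7 - \frac{14 \left(-4 + y\right)}{-1 + U}$ ($g{\left(U,y \right)} = -14 + 7 \left(\frac{y + 2 \left(-2\right)}{U - 1} \left(-2\right) + 1\right) = -14 + 7 \left(\frac{y - 4}{-1 + U} \left(-2\right) + 1\right) = -14 + 7 \left(\frac{-4 + y}{-1 + U} \left(-2\right) + 1\right) = -14 + 7 \left(- \frac{2 \left(-4 + y\right)}{-1 + U} + 1\right) = -14 + 7 \left(1 - \frac{2 \left(-4 + y\right)}{-1 + U}\right) = -14 + \left(7 - \frac{14 \left(-4 + y\right)}{-1 + U}\right) = -7 - \frac{14 \left(-4 + y\right)}{-1 + U}$)
$g^{2}{\left(-17,17 \right)} = \left(\frac{7 \left(9 - -17 - 34\right)}{-1 - 17}\right)^{2} = \left(\frac{7 \left(9 + 17 - 34\right)}{-18}\right)^{2} = \left(7 \left(- \frac{1}{18}\right) \left(-8\right)\right)^{2} = \left(\frac{28}{9}\right)^{2} = \frac{784}{81}$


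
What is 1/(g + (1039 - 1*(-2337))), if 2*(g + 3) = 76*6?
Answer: 1/3601 ≈ 0.00027770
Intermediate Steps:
g = 225 (g = -3 + (76*6)/2 = -3 + (½)*456 = -3 + 228 = 225)
1/(g + (1039 - 1*(-2337))) = 1/(225 + (1039 - 1*(-2337))) = 1/(225 + (1039 + 2337)) = 1/(225 + 3376) = 1/3601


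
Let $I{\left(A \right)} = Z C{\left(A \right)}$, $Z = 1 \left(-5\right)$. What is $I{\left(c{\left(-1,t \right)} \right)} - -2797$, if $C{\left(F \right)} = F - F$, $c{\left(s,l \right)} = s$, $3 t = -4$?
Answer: $2797$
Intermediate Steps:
$t = - \frac{4}{3}$ ($t = \frac{1}{3} \left(-4\right) = - \frac{4}{3} \approx -1.3333$)
$Z = -5$
$C{\left(F \right)} = 0$
$I{\left(A \right)} = 0$ ($I{\left(A \right)} = \left(-5\right) 0 = 0$)
$I{\left(c{\left(-1,t \right)} \right)} - -2797 = 0 - -2797 = 0 + 2797 = 2797$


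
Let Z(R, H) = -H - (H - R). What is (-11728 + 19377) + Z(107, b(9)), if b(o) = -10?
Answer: 7776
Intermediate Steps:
Z(R, H) = R - 2*H (Z(R, H) = -H + (R - H) = R - 2*H)
(-11728 + 19377) + Z(107, b(9)) = (-11728 + 19377) + (107 - 2*(-10)) = 7649 + (107 + 20) = 7649 + 127 = 7776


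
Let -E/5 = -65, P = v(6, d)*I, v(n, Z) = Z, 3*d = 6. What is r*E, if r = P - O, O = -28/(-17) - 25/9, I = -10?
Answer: -938275/153 ≈ -6132.5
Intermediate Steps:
d = 2 (d = (⅓)*6 = 2)
O = -173/153 (O = -28*(-1/17) - 25*⅑ = 28/17 - 25/9 = -173/153 ≈ -1.1307)
P = -20 (P = 2*(-10) = -20)
E = 325 (E = -5*(-65) = 325)
r = -2887/153 (r = -20 - 1*(-173/153) = -20 + 173/153 = -2887/153 ≈ -18.869)
r*E = -2887/153*325 = -938275/153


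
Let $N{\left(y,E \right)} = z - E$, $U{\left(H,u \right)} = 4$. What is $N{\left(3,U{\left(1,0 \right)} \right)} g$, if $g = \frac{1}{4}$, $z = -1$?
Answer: $- \frac{5}{4} \approx -1.25$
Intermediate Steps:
$N{\left(y,E \right)} = -1 - E$
$g = \frac{1}{4} \approx 0.25$
$N{\left(3,U{\left(1,0 \right)} \right)} g = \left(-1 - 4\right) \frac{1}{4} = \left(-5\right) \frac{1}{4} = - \frac{5}{4}$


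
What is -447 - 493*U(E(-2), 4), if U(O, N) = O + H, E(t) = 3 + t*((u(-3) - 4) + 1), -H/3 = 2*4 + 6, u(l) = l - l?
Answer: 15822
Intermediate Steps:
u(l) = 0
H = -42 (H = -3*(2*4 + 6) = -3*(8 + 6) = -3*14 = -42)
E(t) = 3 - 3*t (E(t) = 3 + t*((0 - 4) + 1) = 3 + t*(-4 + 1) = 3 + t*(-3) = 3 - 3*t)
U(O, N) = -42 + O (U(O, N) = O - 42 = -42 + O)
-447 - 493*U(E(-2), 4) = -447 - 493*(-42 + (3 - 3*(-2))) = -447 - 493*(-42 + (3 + 6)) = -447 - 493*(-42 + 9) = -447 - 493*(-33) = -447 + 16269 = 15822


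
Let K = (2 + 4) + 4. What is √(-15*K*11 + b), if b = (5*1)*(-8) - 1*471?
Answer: I*√2161 ≈ 46.487*I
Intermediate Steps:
b = -511 (b = 5*(-8) - 471 = -40 - 471 = -511)
K = 10 (K = 6 + 4 = 10)
√(-15*K*11 + b) = √(-15*10*11 - 511) = √(-150*11 - 511) = √(-1650 - 511) = √(-2161) = I*√2161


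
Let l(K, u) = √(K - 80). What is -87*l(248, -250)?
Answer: -174*√42 ≈ -1127.6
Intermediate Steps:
l(K, u) = √(-80 + K)
-87*l(248, -250) = -87*√(-80 + 248) = -174*√42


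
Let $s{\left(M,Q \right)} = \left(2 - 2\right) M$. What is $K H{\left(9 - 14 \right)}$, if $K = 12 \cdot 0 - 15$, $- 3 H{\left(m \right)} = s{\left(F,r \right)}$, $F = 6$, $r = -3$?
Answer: $0$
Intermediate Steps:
$s{\left(M,Q \right)} = 0$ ($s{\left(M,Q \right)} = 0 M = 0$)
$H{\left(m \right)} = 0$ ($H{\left(m \right)} = \left(- \frac{1}{3}\right) 0 = 0$)
$K = -15$ ($K = 0 - 15 = -15$)
$K H{\left(9 - 14 \right)} = \left(-15\right) 0 = 0$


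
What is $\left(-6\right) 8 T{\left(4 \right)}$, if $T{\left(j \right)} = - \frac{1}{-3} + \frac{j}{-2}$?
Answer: $80$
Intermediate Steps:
$T{\left(j \right)} = \frac{1}{3} - \frac{j}{2}$ ($T{\left(j \right)} = \left(-1\right) \left(- \frac{1}{3}\right) + j \left(- \frac{1}{2}\right) = \frac{1}{3} - \frac{j}{2}$)
$\left(-6\right) 8 T{\left(4 \right)} = \left(-6\right) 8 \left(\frac{1}{3} - 2\right) = - 48 \left(\frac{1}{3} - 2\right) = \left(-48\right) \left(- \frac{5}{3}\right) = 80$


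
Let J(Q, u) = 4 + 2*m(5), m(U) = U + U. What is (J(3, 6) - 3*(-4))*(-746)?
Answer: -26856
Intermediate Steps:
m(U) = 2*U
J(Q, u) = 24 (J(Q, u) = 4 + 2*(2*5) = 4 + 2*10 = 4 + 20 = 24)
(J(3, 6) - 3*(-4))*(-746) = (24 - 3*(-4))*(-746) = (24 + 12)*(-746) = 36*(-746) = -26856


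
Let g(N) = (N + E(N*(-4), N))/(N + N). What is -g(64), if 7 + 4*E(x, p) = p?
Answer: -313/512 ≈ -0.61133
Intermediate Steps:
E(x, p) = -7/4 + p/4
g(N) = (-7/4 + 5*N/4)/(2*N) (g(N) = (N + (-7/4 + N/4))/(N + N) = (-7/4 + 5*N/4)/((2*N)) = (-7/4 + 5*N/4)*(1/(2*N)) = (-7/4 + 5*N/4)/(2*N))
-g(64) = -(-7 + 5*64)/(8*64) = -(-7 + 320)/(8*64) = -313/(8*64) = -1*313/512 = -313/512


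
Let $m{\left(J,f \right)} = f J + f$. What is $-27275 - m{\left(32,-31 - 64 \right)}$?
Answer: $-24140$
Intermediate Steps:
$m{\left(J,f \right)} = f + J f$ ($m{\left(J,f \right)} = J f + f = f + J f$)
$-27275 - m{\left(32,-31 - 64 \right)} = -27275 - \left(-31 - 64\right) \left(1 + 32\right) = -27275 - \left(-31 - 64\right) 33 = -27275 - \left(-95\right) 33 = -27275 - -3135 = -27275 + 3135 = -24140$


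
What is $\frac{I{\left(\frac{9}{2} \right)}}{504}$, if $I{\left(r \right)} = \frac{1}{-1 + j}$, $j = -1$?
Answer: $- \frac{1}{1008} \approx -0.00099206$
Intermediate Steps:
$I{\left(r \right)} = - \frac{1}{2}$ ($I{\left(r \right)} = \frac{1}{-1 - 1} = \frac{1}{-2} = - \frac{1}{2}$)
$\frac{I{\left(\frac{9}{2} \right)}}{504} = - \frac{1}{2 \cdot 504} = \left(- \frac{1}{2}\right) \frac{1}{504} = - \frac{1}{1008}$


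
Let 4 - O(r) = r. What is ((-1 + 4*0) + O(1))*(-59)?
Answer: -118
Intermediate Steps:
O(r) = 4 - r
((-1 + 4*0) + O(1))*(-59) = ((-1 + 4*0) + (4 - 1*1))*(-59) = ((-1 + 0) + (4 - 1))*(-59) = (-1 + 3)*(-59) = 2*(-59) = -118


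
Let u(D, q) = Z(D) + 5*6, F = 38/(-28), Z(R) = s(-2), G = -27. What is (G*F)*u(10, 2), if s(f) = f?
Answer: 1026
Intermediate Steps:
Z(R) = -2
F = -19/14 (F = 38*(-1/28) = -19/14 ≈ -1.3571)
u(D, q) = 28 (u(D, q) = -2 + 5*6 = -2 + 30 = 28)
(G*F)*u(10, 2) = -27*(-19/14)*28 = (513/14)*28 = 1026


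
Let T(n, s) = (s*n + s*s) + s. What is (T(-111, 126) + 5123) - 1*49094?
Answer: -41955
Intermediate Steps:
T(n, s) = s + s**2 + n*s (T(n, s) = (n*s + s**2) + s = (s**2 + n*s) + s = s + s**2 + n*s)
(T(-111, 126) + 5123) - 1*49094 = (126*(1 - 111 + 126) + 5123) - 1*49094 = (126*16 + 5123) - 49094 = (2016 + 5123) - 49094 = 7139 - 49094 = -41955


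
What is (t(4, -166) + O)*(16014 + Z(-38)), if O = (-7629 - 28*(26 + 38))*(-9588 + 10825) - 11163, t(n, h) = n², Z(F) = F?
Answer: -186358825824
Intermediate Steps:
O = -11664940 (O = (-7629 - 28*64)*1237 - 11163 = (-7629 - 1792)*1237 - 11163 = -9421*1237 - 11163 = -11653777 - 11163 = -11664940)
(t(4, -166) + O)*(16014 + Z(-38)) = (4² - 11664940)*(16014 - 38) = (16 - 11664940)*15976 = -11664924*15976 = -186358825824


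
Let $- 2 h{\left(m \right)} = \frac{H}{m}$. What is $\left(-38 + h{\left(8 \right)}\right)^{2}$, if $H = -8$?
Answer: $\frac{5625}{4} \approx 1406.3$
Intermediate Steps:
$h{\left(m \right)} = \frac{4}{m}$ ($h{\left(m \right)} = - \frac{\left(-8\right) \frac{1}{m}}{2} = \frac{4}{m}$)
$\left(-38 + h{\left(8 \right)}\right)^{2} = \left(-38 + \frac{4}{8}\right)^{2} = \left(-38 + 4 \cdot \frac{1}{8}\right)^{2} = \left(-38 + \frac{1}{2}\right)^{2} = \left(- \frac{75}{2}\right)^{2} = \frac{5625}{4}$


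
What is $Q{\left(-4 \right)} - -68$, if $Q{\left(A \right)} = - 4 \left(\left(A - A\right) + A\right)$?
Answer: $84$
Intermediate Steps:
$Q{\left(A \right)} = - 4 A$ ($Q{\left(A \right)} = - 4 \left(0 + A\right) = - 4 A$)
$Q{\left(-4 \right)} - -68 = \left(-4\right) \left(-4\right) - -68 = 16 + 68 = 84$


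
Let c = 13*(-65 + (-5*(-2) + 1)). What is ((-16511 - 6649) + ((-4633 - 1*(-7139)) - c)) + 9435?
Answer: -10517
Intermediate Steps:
c = -702 (c = 13*(-65 + (10 + 1)) = 13*(-65 + 11) = 13*(-54) = -702)
((-16511 - 6649) + ((-4633 - 1*(-7139)) - c)) + 9435 = ((-16511 - 6649) + ((-4633 - 1*(-7139)) - 1*(-702))) + 9435 = (-23160 + ((-4633 + 7139) + 702)) + 9435 = (-23160 + (2506 + 702)) + 9435 = (-23160 + 3208) + 9435 = -19952 + 9435 = -10517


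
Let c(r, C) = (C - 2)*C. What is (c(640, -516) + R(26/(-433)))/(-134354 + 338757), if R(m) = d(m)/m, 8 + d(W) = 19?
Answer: 6944725/5314478 ≈ 1.3068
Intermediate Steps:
d(W) = 11 (d(W) = -8 + 19 = 11)
c(r, C) = C*(-2 + C) (c(r, C) = (-2 + C)*C = C*(-2 + C))
R(m) = 11/m
(c(640, -516) + R(26/(-433)))/(-134354 + 338757) = (-516*(-2 - 516) + 11/((26/(-433))))/(-134354 + 338757) = (-516*(-518) + 11/((26*(-1/433))))/204403 = (267288 + 11/(-26/433))*(1/204403) = (267288 + 11*(-433/26))*(1/204403) = (267288 - 4763/26)*(1/204403) = (6944725/26)*(1/204403) = 6944725/5314478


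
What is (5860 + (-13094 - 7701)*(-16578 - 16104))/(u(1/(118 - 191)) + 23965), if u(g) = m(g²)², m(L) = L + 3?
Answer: 19300241154260050/680819461709 ≈ 28349.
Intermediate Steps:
m(L) = 3 + L
u(g) = (3 + g²)²
(5860 + (-13094 - 7701)*(-16578 - 16104))/(u(1/(118 - 191)) + 23965) = (5860 + (-13094 - 7701)*(-16578 - 16104))/((3 + (1/(118 - 191))²)² + 23965) = (5860 - 20795*(-32682))/((3 + (1/(-73))²)² + 23965) = (5860 + 679622190)/((3 + (-1/73)²)² + 23965) = 679628050/((3 + 1/5329)² + 23965) = 679628050/((15988/5329)² + 23965) = 679628050/(255616144/28398241 + 23965) = 679628050/(680819461709/28398241) = 679628050*(28398241/680819461709) = 19300241154260050/680819461709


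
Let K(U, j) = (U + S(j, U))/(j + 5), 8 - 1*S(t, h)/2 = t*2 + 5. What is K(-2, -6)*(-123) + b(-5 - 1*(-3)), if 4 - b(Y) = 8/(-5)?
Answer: 17248/5 ≈ 3449.6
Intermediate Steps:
S(t, h) = 6 - 4*t (S(t, h) = 16 - 2*(t*2 + 5) = 16 - 2*(2*t + 5) = 16 - 2*(5 + 2*t) = 16 + (-10 - 4*t) = 6 - 4*t)
K(U, j) = (6 + U - 4*j)/(5 + j) (K(U, j) = (U + (6 - 4*j))/(j + 5) = (6 + U - 4*j)/(5 + j))
b(Y) = 28/5 (b(Y) = 4 - 8/(-5) = 4 - 8*(-1)/5 = 4 - 1*(-8/5) = 4 + 8/5 = 28/5)
K(-2, -6)*(-123) + b(-5 - 1*(-3)) = ((6 - 2 - 4*(-6))/(5 - 6))*(-123) + 28/5 = ((6 - 2 + 24)/(-1))*(-123) + 28/5 = -1*28*(-123) + 28/5 = -28*(-123) + 28/5 = 3444 + 28/5 = 17248/5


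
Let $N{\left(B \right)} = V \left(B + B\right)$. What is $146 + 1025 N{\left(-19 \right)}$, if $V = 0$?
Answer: $146$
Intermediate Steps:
$N{\left(B \right)} = 0$ ($N{\left(B \right)} = 0 \left(B + B\right) = 0 \cdot 2 B = 0$)
$146 + 1025 N{\left(-19 \right)} = 146 + 1025 \cdot 0 = 146 + 0 = 146$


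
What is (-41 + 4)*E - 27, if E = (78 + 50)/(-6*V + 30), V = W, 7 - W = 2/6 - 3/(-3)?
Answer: 1157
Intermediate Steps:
W = 17/3 (W = 7 - (2/6 - 3/(-3)) = 7 - (2*(⅙) - 3*(-⅓)) = 7 - (⅓ + 1) = 7 - 1*4/3 = 7 - 4/3 = 17/3 ≈ 5.6667)
V = 17/3 ≈ 5.6667
E = -32 (E = (78 + 50)/(-6*17/3 + 30) = 128/(-34 + 30) = 128/(-4) = 128*(-¼) = -32)
(-41 + 4)*E - 27 = (-41 + 4)*(-32) - 27 = -37*(-32) - 27 = 1184 - 27 = 1157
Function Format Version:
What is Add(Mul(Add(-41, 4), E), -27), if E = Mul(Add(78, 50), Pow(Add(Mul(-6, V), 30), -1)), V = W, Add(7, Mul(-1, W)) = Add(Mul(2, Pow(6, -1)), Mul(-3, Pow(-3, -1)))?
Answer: 1157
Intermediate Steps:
W = Rational(17, 3) (W = Add(7, Mul(-1, Add(Mul(2, Pow(6, -1)), Mul(-3, Pow(-3, -1))))) = Add(7, Mul(-1, Add(Mul(2, Rational(1, 6)), Mul(-3, Rational(-1, 3))))) = Add(7, Mul(-1, Add(Rational(1, 3), 1))) = Add(7, Mul(-1, Rational(4, 3))) = Add(7, Rational(-4, 3)) = Rational(17, 3) ≈ 5.6667)
V = Rational(17, 3) ≈ 5.6667
E = -32 (E = Mul(Add(78, 50), Pow(Add(Mul(-6, Rational(17, 3)), 30), -1)) = Mul(128, Pow(Add(-34, 30), -1)) = Mul(128, Pow(-4, -1)) = Mul(128, Rational(-1, 4)) = -32)
Add(Mul(Add(-41, 4), E), -27) = Add(Mul(Add(-41, 4), -32), -27) = Add(Mul(-37, -32), -27) = Add(1184, -27) = 1157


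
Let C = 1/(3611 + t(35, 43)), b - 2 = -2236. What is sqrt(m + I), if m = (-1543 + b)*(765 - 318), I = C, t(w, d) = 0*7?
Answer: 2*I*sqrt(5503633346947)/3611 ≈ 1299.4*I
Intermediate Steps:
b = -2234 (b = 2 - 2236 = -2234)
t(w, d) = 0
C = 1/3611 (C = 1/(3611 + 0) = 1/3611 ≈ 0.00027693)
I = 1/3611 ≈ 0.00027693
m = -1688319 (m = (-1543 - 2234)*(765 - 318) = -3777*447 = -1688319)
sqrt(m + I) = sqrt(-1688319 + 1/3611) = sqrt(-6096519908/3611) = 2*I*sqrt(5503633346947)/3611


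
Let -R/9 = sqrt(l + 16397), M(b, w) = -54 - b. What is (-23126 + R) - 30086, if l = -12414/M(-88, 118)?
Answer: -53212 - 9*sqrt(4633214)/17 ≈ -54352.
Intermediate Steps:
l = -6207/17 (l = -12414/(-54 - 1*(-88)) = -12414/(-54 + 88) = -12414/34 = -12414*1/34 = -6207/17 ≈ -365.12)
R = -9*sqrt(4633214)/17 (R = -9*sqrt(-6207/17 + 16397) = -9*sqrt(4633214)/17 ≈ -1139.6)
(-23126 + R) - 30086 = (-23126 - 9*sqrt(4633214)/17) - 30086 = -53212 - 9*sqrt(4633214)/17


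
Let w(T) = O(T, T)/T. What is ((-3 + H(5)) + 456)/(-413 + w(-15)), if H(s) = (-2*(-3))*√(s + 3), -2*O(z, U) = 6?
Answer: -755/688 - 5*√2/172 ≈ -1.1385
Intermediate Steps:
O(z, U) = -3 (O(z, U) = -½*6 = -3)
w(T) = -3/T
H(s) = 6*√(3 + s)
((-3 + H(5)) + 456)/(-413 + w(-15)) = ((-3 + 6*√(3 + 5)) + 456)/(-413 - 3/(-15)) = ((-3 + 6*√8) + 456)/(-413 - 3*(-1/15)) = ((-3 + 6*(2*√2)) + 456)/(-413 + ⅕) = ((-3 + 12*√2) + 456)/(-2064/5) = (453 + 12*√2)*(-5/2064) = -755/688 - 5*√2/172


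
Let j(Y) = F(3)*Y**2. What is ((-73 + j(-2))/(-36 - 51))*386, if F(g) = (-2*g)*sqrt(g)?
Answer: 28178/87 + 3088*sqrt(3)/29 ≈ 508.32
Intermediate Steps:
F(g) = -2*g**(3/2)
j(Y) = -6*sqrt(3)*Y**2 (j(Y) = (-6*sqrt(3))*Y**2 = -6*sqrt(3)*Y**2)
((-73 + j(-2))/(-36 - 51))*386 = ((-73 - 6*sqrt(3)*(-2)**2)/(-36 - 51))*386 = ((-73 - 6*sqrt(3)*4)/(-87))*386 = ((-73 - 24*sqrt(3))*(-1/87))*386 = (73/87 + 8*sqrt(3)/29)*386 = 28178/87 + 3088*sqrt(3)/29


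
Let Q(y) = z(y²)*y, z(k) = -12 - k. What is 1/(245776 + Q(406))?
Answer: -1/66682512 ≈ -1.4996e-8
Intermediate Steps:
Q(y) = y*(-12 - y²) (Q(y) = (-12 - y²)*y = y*(-12 - y²))
1/(245776 + Q(406)) = 1/(245776 - 1*406*(12 + 406²)) = 1/(245776 - 1*406*(12 + 164836)) = 1/(245776 - 1*406*164848) = 1/(245776 - 66928288) = 1/(-66682512) = -1/66682512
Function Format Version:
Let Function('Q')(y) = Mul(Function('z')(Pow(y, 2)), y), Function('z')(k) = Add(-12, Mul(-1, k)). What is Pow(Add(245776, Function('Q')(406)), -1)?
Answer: Rational(-1, 66682512) ≈ -1.4996e-8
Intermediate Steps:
Function('Q')(y) = Mul(y, Add(-12, Mul(-1, Pow(y, 2)))) (Function('Q')(y) = Mul(Add(-12, Mul(-1, Pow(y, 2))), y) = Mul(y, Add(-12, Mul(-1, Pow(y, 2)))))
Pow(Add(245776, Function('Q')(406)), -1) = Pow(Add(245776, Mul(-1, 406, Add(12, Pow(406, 2)))), -1) = Pow(Add(245776, Mul(-1, 406, Add(12, 164836))), -1) = Pow(Add(245776, Mul(-1, 406, 164848)), -1) = Pow(Add(245776, -66928288), -1) = Pow(-66682512, -1) = Rational(-1, 66682512)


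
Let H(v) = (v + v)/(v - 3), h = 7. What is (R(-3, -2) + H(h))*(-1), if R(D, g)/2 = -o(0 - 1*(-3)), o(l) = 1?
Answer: -3/2 ≈ -1.5000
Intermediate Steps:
H(v) = 2*v/(-3 + v) (H(v) = (2*v)/(-3 + v) = 2*v/(-3 + v))
R(D, g) = -2 (R(D, g) = 2*(-1*1) = 2*(-1) = -2)
(R(-3, -2) + H(h))*(-1) = (-2 + 2*7/(-3 + 7))*(-1) = (-2 + 2*7/4)*(-1) = (-2 + 2*7*(1/4))*(-1) = (-2 + 7/2)*(-1) = (3/2)*(-1) = -3/2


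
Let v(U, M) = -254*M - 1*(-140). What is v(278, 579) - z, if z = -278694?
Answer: 131768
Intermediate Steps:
v(U, M) = 140 - 254*M (v(U, M) = -254*M + 140 = 140 - 254*M)
v(278, 579) - z = (140 - 254*579) - 1*(-278694) = (140 - 147066) + 278694 = -146926 + 278694 = 131768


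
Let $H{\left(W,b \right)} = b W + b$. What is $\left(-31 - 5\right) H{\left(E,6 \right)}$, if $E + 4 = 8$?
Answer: $-1080$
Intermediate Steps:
$E = 4$ ($E = -4 + 8 = 4$)
$H{\left(W,b \right)} = b + W b$ ($H{\left(W,b \right)} = W b + b = b + W b$)
$\left(-31 - 5\right) H{\left(E,6 \right)} = \left(-31 - 5\right) 6 \left(1 + 4\right) = - 36 \cdot 6 \cdot 5 = \left(-36\right) 30 = -1080$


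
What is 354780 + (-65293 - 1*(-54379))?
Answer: 343866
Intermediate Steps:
354780 + (-65293 - 1*(-54379)) = 354780 + (-65293 + 54379) = 354780 - 10914 = 343866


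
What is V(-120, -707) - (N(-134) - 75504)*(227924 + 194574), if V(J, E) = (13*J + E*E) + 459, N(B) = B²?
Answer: 24314413652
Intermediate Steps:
V(J, E) = 459 + E² + 13*J (V(J, E) = (13*J + E²) + 459 = (E² + 13*J) + 459 = 459 + E² + 13*J)
V(-120, -707) - (N(-134) - 75504)*(227924 + 194574) = (459 + (-707)² + 13*(-120)) - ((-134)² - 75504)*(227924 + 194574) = (459 + 499849 - 1560) - (17956 - 75504)*422498 = 498748 - (-57548)*422498 = 498748 - 1*(-24313914904) = 498748 + 24313914904 = 24314413652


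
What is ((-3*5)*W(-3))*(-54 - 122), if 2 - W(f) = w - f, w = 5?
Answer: -15840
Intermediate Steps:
W(f) = -3 + f (W(f) = 2 - (5 - f) = 2 + (-5 + f) = -3 + f)
((-3*5)*W(-3))*(-54 - 122) = ((-3*5)*(-3 - 3))*(-54 - 122) = -15*(-6)*(-176) = 90*(-176) = -15840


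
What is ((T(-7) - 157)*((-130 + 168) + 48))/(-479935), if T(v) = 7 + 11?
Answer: 11954/479935 ≈ 0.024908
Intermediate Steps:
T(v) = 18
((T(-7) - 157)*((-130 + 168) + 48))/(-479935) = ((18 - 157)*((-130 + 168) + 48))/(-479935) = -139*(38 + 48)*(-1/479935) = -139*86*(-1/479935) = -11954*(-1/479935) = 11954/479935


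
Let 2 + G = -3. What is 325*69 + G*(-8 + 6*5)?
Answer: 22315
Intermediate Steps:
G = -5 (G = -2 - 3 = -5)
325*69 + G*(-8 + 6*5) = 325*69 - 5*(-8 + 6*5) = 22425 - 5*(-8 + 30) = 22425 - 5*22 = 22425 - 110 = 22315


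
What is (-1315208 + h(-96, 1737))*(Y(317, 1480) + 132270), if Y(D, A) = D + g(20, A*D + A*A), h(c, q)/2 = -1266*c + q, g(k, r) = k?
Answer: -141712061834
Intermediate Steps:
h(c, q) = -2532*c + 2*q (h(c, q) = 2*(-1266*c + q) = 2*(q - 1266*c) = -2532*c + 2*q)
Y(D, A) = 20 + D (Y(D, A) = D + 20 = 20 + D)
(-1315208 + h(-96, 1737))*(Y(317, 1480) + 132270) = (-1315208 + (-2532*(-96) + 2*1737))*((20 + 317) + 132270) = (-1315208 + (243072 + 3474))*(337 + 132270) = (-1315208 + 246546)*132607 = -1068662*132607 = -141712061834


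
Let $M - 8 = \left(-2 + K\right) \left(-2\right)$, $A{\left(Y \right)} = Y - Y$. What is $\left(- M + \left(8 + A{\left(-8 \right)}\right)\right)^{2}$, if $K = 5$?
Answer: $36$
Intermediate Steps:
$A{\left(Y \right)} = 0$
$M = 2$ ($M = 8 + \left(-2 + 5\right) \left(-2\right) = 8 + 3 \left(-2\right) = 8 - 6 = 2$)
$\left(- M + \left(8 + A{\left(-8 \right)}\right)\right)^{2} = \left(\left(-1\right) 2 + \left(8 + 0\right)\right)^{2} = \left(-2 + 8\right)^{2} = 6^{2} = 36$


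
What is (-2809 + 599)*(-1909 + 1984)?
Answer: -165750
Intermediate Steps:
(-2809 + 599)*(-1909 + 1984) = -2210*75 = -165750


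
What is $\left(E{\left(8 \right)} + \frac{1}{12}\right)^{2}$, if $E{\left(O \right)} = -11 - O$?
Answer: $\frac{51529}{144} \approx 357.84$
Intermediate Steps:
$\left(E{\left(8 \right)} + \frac{1}{12}\right)^{2} = \left(\left(-11 - 8\right) + \frac{1}{12}\right)^{2} = \left(-19 + \frac{1}{12}\right)^{2} = \left(- \frac{227}{12}\right)^{2} = \frac{51529}{144}$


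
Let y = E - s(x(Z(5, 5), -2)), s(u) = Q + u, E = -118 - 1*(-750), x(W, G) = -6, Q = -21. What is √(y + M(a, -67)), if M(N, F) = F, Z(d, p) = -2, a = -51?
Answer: 4*√37 ≈ 24.331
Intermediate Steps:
E = 632 (E = -118 + 750 = 632)
s(u) = -21 + u
y = 659 (y = 632 - (-21 - 6) = 632 - 1*(-27) = 632 + 27 = 659)
√(y + M(a, -67)) = √(659 - 67) = √592 = 4*√37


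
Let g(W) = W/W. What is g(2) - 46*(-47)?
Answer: 2163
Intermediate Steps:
g(W) = 1
g(2) - 46*(-47) = 1 - 46*(-47) = 1 + 2162 = 2163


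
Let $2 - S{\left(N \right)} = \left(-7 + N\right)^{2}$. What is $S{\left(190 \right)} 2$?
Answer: $-66974$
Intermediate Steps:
$S{\left(N \right)} = 2 - \left(-7 + N\right)^{2}$
$S{\left(190 \right)} 2 = \left(2 - \left(-7 + 190\right)^{2}\right) 2 = \left(2 - 183^{2}\right) 2 = \left(2 - 33489\right) 2 = \left(-33487\right) 2 = -66974$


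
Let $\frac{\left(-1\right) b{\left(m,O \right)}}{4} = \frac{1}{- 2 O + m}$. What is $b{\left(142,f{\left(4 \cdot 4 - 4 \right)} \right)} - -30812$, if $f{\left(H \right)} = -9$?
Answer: $\frac{1232479}{40} \approx 30812.0$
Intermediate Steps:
$b{\left(m,O \right)} = - \frac{4}{m - 2 O}$ ($b{\left(m,O \right)} = - \frac{4}{- 2 O + m} = - \frac{4}{m - 2 O}$)
$b{\left(142,f{\left(4 \cdot 4 - 4 \right)} \right)} - -30812 = \frac{4}{\left(-1\right) 142 + 2 \left(-9\right)} - -30812 = \frac{4}{-142 - 18} + 30812 = \frac{4}{-160} + 30812 = 4 \left(- \frac{1}{160}\right) + 30812 = - \frac{1}{40} + 30812 = \frac{1232479}{40}$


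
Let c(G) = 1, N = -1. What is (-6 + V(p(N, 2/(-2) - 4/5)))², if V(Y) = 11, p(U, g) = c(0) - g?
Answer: 25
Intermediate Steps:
p(U, g) = 1 - g
(-6 + V(p(N, 2/(-2) - 4/5)))² = (-6 + 11)² = 5² = 25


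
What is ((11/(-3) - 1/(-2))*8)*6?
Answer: -152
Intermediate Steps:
((11/(-3) - 1/(-2))*8)*6 = ((11*(-⅓) - 1*(-½))*8)*6 = ((-11/3 + ½)*8)*6 = -19/6*8*6 = -76/3*6 = -152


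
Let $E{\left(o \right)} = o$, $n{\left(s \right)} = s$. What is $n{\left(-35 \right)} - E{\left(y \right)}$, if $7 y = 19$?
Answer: $- \frac{264}{7} \approx -37.714$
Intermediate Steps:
$y = \frac{19}{7}$ ($y = \frac{1}{7} \cdot 19 = \frac{19}{7} \approx 2.7143$)
$n{\left(-35 \right)} - E{\left(y \right)} = -35 - \frac{19}{7} = - \frac{264}{7}$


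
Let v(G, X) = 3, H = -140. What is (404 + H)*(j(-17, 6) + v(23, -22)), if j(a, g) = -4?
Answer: -264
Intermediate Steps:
(404 + H)*(j(-17, 6) + v(23, -22)) = (404 - 140)*(-4 + 3) = 264*(-1) = -264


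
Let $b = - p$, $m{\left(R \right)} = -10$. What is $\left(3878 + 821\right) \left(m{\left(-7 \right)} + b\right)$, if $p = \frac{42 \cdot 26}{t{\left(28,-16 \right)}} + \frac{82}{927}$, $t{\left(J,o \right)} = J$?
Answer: $- \frac{213827995}{927} \approx -2.3067 \cdot 10^{5}$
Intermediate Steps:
$p = \frac{36235}{927}$ ($p = \frac{42 \cdot 26}{28} + \frac{82}{927} = 1092 \cdot \frac{1}{28} + 82 \cdot \frac{1}{927} = 39 + \frac{82}{927} = \frac{36235}{927} \approx 39.088$)
$b = - \frac{36235}{927}$ ($b = \left(-1\right) \frac{36235}{927} = - \frac{36235}{927} \approx -39.088$)
$\left(3878 + 821\right) \left(m{\left(-7 \right)} + b\right) = \left(3878 + 821\right) \left(-10 - \frac{36235}{927}\right) = 4699 \left(- \frac{45505}{927}\right) = - \frac{213827995}{927}$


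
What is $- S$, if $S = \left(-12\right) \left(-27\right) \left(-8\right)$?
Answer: $2592$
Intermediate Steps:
$S = -2592$ ($S = 324 \left(-8\right) = -2592$)
$- S = \left(-1\right) \left(-2592\right) = 2592$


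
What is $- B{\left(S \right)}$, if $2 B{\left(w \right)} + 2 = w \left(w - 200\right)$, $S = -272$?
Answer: $-64191$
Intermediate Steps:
$B{\left(w \right)} = -1 + \frac{w \left(-200 + w\right)}{2}$ ($B{\left(w \right)} = -1 + \frac{w \left(w - 200\right)}{2} = -1 + \frac{w \left(-200 + w\right)}{2}$)
$- B{\left(S \right)} = - (-1 + \frac{\left(-272\right)^{2}}{2} - -27200) = - (-1 + \frac{1}{2} \cdot 73984 + 27200) = - (-1 + 36992 + 27200) = \left(-1\right) 64191 = -64191$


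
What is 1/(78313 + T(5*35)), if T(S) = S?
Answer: 1/78488 ≈ 1.2741e-5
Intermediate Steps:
1/(78313 + T(5*35)) = 1/(78313 + 5*35) = 1/(78313 + 175) = 1/78488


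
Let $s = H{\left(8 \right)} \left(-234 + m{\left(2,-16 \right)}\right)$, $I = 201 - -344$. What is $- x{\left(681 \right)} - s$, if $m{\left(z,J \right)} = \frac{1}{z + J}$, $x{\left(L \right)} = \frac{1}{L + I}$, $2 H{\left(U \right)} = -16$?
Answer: $- \frac{16070415}{8582} \approx -1872.6$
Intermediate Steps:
$I = 545$ ($I = 201 + 344 = 545$)
$H{\left(U \right)} = -8$ ($H{\left(U \right)} = \frac{1}{2} \left(-16\right) = -8$)
$x{\left(L \right)} = \frac{1}{545 + L}$ ($x{\left(L \right)} = \frac{1}{L + 545} = \frac{1}{545 + L}$)
$m{\left(z,J \right)} = \frac{1}{J + z}$
$s = \frac{13108}{7}$ ($s = - 8 \left(-234 + \frac{1}{-16 + 2}\right) = - 8 \left(-234 + \frac{1}{-14}\right) = - 8 \left(-234 - \frac{1}{14}\right) = \left(-8\right) \left(- \frac{3277}{14}\right) = \frac{13108}{7} \approx 1872.6$)
$- x{\left(681 \right)} - s = - \frac{1}{545 + 681} - \frac{13108}{7} = - \frac{1}{1226} - \frac{13108}{7} = - \frac{16070415}{8582}$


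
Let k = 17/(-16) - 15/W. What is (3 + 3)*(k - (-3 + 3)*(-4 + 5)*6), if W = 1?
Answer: -771/8 ≈ -96.375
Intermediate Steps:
k = -257/16 (k = 17/(-16) - 15/1 = 17*(-1/16) - 15*1 = -17/16 - 15 = -257/16 ≈ -16.063)
(3 + 3)*(k - (-3 + 3)*(-4 + 5)*6) = (3 + 3)*(-257/16 - (-3 + 3)*(-4 + 5)*6) = 6*(-257/16 - 0*1*6) = 6*(-257/16 - 0*6) = 6*(-257/16 - 1*0) = 6*(-257/16 + 0) = 6*(-257/16) = -771/8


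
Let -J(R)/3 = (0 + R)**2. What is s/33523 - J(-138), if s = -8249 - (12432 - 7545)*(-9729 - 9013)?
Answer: 286688563/4789 ≈ 59864.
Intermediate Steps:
s = 91583905 (s = -8249 - 4887*(-18742) = -8249 - 1*(-91592154) = -8249 + 91592154 = 91583905)
J(R) = -3*R**2 (J(R) = -3*(0 + R)**2 = -3*R**2)
s/33523 - J(-138) = 91583905/33523 - (-3)*(-138)**2 = 91583905*(1/33523) - (-3)*19044 = 13083415/4789 - 1*(-57132) = 13083415/4789 + 57132 = 286688563/4789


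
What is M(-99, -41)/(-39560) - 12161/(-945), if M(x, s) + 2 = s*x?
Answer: 95451059/7476840 ≈ 12.766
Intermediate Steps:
M(x, s) = -2 + s*x
M(-99, -41)/(-39560) - 12161/(-945) = (-2 - 41*(-99))/(-39560) - 12161/(-945) = (-2 + 4059)*(-1/39560) - 12161*(-1/945) = 4057*(-1/39560) + 12161/945 = -4057/39560 + 12161/945 = 95451059/7476840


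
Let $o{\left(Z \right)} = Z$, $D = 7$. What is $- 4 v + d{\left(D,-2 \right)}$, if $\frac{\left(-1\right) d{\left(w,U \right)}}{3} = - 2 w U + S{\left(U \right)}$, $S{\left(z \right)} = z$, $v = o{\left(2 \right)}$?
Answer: $-86$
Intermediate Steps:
$v = 2$
$d{\left(w,U \right)} = - 3 U + 6 U w$ ($d{\left(w,U \right)} = - 3 \left(- 2 w U + U\right) = - 3 \left(- 2 U w + U\right) = - 3 \left(U - 2 U w\right) = - 3 U + 6 U w$)
$- 4 v + d{\left(D,-2 \right)} = \left(-4\right) 2 + 3 \left(-2\right) \left(-1 + 2 \cdot 7\right) = -8 + 3 \left(-2\right) \left(-1 + 14\right) = -8 + 3 \left(-2\right) 13 = -8 - 78 = -86$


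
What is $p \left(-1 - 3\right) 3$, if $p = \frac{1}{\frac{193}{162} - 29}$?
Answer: $\frac{1944}{4505} \approx 0.43152$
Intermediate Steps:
$p = - \frac{162}{4505}$ ($p = \frac{1}{193 \cdot \frac{1}{162} - 29} = \frac{1}{\frac{193}{162} - 29} = \frac{1}{- \frac{4505}{162}} = - \frac{162}{4505} \approx -0.03596$)
$p \left(-1 - 3\right) 3 = - \frac{162 \left(-1 - 3\right) 3}{4505} = - \frac{162 \left(\left(-4\right) 3\right)}{4505} = \left(- \frac{162}{4505}\right) \left(-12\right) = \frac{1944}{4505}$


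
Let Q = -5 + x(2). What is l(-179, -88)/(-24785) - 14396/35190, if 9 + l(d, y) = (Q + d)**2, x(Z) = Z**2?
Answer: -29932883/17443683 ≈ -1.7160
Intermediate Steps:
Q = -1 (Q = -5 + 2**2 = -5 + 4 = -1)
l(d, y) = -9 + (-1 + d)**2
l(-179, -88)/(-24785) - 14396/35190 = (-9 + (-1 - 179)**2)/(-24785) - 14396/35190 = (-9 + (-180)**2)*(-1/24785) - 14396*1/35190 = (-9 + 32400)*(-1/24785) - 7198/17595 = 32391*(-1/24785) - 7198/17595 = -32391/24785 - 7198/17595 = -29932883/17443683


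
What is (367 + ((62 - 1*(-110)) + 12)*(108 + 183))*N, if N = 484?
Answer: 26092924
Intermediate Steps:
(367 + ((62 - 1*(-110)) + 12)*(108 + 183))*N = (367 + ((62 - 1*(-110)) + 12)*(108 + 183))*484 = (367 + ((62 + 110) + 12)*291)*484 = (367 + (172 + 12)*291)*484 = (367 + 184*291)*484 = (367 + 53544)*484 = 53911*484 = 26092924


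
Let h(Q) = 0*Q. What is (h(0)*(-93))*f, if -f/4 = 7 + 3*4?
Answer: 0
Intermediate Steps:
h(Q) = 0
f = -76 (f = -4*(7 + 3*4) = -4*(7 + 12) = -4*19 = -76)
(h(0)*(-93))*f = (0*(-93))*(-76) = 0*(-76) = 0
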